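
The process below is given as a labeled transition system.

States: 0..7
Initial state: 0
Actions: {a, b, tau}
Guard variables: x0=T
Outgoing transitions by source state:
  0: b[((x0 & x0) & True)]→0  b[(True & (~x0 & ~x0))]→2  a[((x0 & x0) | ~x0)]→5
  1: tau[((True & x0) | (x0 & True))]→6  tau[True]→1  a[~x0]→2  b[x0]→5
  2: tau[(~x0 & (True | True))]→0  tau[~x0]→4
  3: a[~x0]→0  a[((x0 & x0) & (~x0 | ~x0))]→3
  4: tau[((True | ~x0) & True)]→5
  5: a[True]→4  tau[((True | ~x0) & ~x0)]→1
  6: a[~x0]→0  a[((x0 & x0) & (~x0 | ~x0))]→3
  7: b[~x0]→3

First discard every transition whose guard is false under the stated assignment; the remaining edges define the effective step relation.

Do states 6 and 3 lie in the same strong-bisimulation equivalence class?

Compute ~ classes (split until stable):
  P[0] = {{0,1,2,3,4,5,6,7}}
  P[1] = {{0},{1},{2,3,6,7},{4},{5}}
5 equivalence class(es) (converged in 2)
[6]={2,3,6,7}  [3]={2,3,6,7}

Answer: BISIMILAR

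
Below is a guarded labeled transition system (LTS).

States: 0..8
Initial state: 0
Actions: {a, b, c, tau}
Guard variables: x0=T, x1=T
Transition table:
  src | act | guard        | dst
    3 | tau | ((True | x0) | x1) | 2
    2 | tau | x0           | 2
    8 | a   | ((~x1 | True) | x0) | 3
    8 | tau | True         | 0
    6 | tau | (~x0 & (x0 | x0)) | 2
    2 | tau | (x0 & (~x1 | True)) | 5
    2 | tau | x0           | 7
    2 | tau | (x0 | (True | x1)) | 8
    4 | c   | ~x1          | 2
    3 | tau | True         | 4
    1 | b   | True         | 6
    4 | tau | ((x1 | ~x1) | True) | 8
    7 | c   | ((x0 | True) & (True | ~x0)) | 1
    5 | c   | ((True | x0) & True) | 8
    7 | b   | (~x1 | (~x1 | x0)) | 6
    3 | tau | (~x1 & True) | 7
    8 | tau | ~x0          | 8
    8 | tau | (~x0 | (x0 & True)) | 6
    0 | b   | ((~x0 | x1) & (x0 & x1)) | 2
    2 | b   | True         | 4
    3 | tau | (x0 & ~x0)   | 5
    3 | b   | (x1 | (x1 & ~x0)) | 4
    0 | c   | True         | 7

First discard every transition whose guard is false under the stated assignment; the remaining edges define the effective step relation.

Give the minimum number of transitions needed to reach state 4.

Layered search for 4:
  L0 = {0}
  L1 = {2,7}
  L2 = {1,4,5,6,8}
4 enters at depth 2; path b·b

Answer: 2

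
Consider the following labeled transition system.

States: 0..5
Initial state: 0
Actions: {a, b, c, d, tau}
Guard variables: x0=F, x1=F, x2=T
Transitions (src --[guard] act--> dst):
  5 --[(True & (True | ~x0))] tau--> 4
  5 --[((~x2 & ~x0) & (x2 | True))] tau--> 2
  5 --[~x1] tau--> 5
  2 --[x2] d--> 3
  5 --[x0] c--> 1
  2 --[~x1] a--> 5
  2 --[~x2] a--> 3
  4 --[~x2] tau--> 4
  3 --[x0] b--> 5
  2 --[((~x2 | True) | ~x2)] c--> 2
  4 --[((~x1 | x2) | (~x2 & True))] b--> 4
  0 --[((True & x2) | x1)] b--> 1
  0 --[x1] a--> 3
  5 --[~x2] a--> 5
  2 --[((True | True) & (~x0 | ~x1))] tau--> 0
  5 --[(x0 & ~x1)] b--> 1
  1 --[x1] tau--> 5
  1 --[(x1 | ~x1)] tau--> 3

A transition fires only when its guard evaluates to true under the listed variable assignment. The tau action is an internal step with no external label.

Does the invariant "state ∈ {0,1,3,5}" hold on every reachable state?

Answer: INVARIANT HOLDS

Trace:
Inv-set: {0,1,3,5}
Reachable = {0,1,3}
  0: ✓
  1: ✓
  3: ✓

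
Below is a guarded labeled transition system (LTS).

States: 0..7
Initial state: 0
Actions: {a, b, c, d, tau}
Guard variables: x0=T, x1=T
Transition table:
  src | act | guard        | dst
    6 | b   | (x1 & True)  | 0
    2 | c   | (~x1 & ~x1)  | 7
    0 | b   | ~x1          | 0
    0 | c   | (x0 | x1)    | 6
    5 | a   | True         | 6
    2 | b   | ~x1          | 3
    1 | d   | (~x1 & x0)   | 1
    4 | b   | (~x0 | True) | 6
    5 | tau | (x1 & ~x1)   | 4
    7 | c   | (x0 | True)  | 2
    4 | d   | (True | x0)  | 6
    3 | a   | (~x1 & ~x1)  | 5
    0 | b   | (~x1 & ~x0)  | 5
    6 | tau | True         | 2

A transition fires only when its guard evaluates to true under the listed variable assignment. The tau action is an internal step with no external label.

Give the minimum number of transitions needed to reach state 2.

BFS to 2:
  L0 = {0}
  L1 = {6}
  L2 = {2}
first hit 2 at d=2 via c·tau

Answer: 2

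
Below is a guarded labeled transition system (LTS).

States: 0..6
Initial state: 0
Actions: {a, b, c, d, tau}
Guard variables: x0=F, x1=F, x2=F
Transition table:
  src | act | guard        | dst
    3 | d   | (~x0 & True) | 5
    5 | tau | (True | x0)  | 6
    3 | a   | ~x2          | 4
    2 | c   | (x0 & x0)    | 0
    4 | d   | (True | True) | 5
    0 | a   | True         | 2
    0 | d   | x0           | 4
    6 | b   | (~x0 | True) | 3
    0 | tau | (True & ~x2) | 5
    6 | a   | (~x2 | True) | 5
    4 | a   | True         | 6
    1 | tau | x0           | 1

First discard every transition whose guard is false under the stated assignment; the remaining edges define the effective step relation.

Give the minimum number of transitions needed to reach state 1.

Answer: UNREACHABLE

Trace:
BFS to 1:
  depth 0: {0}
  depth 1: {2,5}
  depth 2: {6}
  depth 3: {3}
  depth 4: {4}
1 never appears.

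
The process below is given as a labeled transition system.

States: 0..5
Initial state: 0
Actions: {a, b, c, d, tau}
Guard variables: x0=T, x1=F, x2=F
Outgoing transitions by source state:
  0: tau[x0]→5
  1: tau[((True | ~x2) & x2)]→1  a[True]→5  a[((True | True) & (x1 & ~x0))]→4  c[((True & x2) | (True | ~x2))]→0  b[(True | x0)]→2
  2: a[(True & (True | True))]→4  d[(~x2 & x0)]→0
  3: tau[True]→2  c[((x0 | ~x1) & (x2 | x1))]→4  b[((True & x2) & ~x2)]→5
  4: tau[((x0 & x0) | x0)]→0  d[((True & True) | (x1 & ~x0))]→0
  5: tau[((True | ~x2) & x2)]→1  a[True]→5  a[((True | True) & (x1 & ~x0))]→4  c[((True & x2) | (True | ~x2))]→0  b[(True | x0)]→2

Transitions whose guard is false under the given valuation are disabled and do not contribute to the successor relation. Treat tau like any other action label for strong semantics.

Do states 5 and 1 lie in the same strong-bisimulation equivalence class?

Answer: BISIMILAR

Working:
Refine partition for ~:
  π0 = {{0,1,2,3,4,5}}
  π1 = {{0,3},{1,5},{2},{4}}
  π2 = {{0},{1,5},{2},{3},{4}}
stable after 3 split(s): 5 block(s)
[5]={1,5}  [1]={1,5}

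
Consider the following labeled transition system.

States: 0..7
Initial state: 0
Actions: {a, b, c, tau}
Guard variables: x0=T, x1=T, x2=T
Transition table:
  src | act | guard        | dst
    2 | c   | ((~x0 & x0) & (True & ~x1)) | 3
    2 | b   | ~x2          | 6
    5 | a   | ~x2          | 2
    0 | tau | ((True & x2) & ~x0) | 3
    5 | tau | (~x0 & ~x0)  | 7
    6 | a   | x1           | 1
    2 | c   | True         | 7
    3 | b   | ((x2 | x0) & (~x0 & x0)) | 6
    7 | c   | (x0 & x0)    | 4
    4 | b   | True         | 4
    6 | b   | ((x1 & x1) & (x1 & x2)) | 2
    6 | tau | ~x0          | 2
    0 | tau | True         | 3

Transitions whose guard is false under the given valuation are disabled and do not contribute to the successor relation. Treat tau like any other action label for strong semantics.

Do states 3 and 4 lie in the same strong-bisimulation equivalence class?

Answer: NOT BISIMILAR

Working:
Compute ~ classes (split until stable):
  π0 = {{0,1,2,3,4,5,6,7}}
  π1 = {{0},{1,3,5},{2,7},{4},{6}}
  π2 = {{0},{1,3,5},{2},{4},{6},{7}}
stable after 3 split(s): 6 block(s)
class of 3: {1,3,5}; class of 4: {4}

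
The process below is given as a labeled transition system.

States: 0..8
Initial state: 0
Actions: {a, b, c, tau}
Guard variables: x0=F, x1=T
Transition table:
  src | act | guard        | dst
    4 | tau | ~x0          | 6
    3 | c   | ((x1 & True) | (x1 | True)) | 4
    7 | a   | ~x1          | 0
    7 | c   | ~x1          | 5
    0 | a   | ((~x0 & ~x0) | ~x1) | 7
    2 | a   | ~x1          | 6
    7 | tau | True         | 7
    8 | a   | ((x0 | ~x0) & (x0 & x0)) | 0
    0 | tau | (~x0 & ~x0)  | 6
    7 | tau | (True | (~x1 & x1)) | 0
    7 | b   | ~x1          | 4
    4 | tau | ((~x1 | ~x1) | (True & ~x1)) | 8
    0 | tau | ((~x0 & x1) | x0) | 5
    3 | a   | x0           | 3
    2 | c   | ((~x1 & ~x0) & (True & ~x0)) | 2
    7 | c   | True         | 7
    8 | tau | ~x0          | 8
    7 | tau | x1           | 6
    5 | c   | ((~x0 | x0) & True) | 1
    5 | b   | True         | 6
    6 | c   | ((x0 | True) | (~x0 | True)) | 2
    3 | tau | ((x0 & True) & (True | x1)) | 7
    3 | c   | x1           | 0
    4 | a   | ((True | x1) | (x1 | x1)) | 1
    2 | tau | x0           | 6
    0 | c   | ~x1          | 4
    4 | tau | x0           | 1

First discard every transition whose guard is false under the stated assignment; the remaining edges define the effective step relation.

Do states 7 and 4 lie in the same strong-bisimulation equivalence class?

Compute ~ classes (split until stable):
  π0 = {{0,1,2,3,4,5,6,7,8}}
  π1 = {{0,4},{1,2},{3,6},{5},{7},{8}}
  π2 = {{0},{1,2},{3},{4},{5},{6},{7},{8}}
stable after 3 split(s): 8 block(s)
7∈{7}, 4∈{4}

Answer: NOT BISIMILAR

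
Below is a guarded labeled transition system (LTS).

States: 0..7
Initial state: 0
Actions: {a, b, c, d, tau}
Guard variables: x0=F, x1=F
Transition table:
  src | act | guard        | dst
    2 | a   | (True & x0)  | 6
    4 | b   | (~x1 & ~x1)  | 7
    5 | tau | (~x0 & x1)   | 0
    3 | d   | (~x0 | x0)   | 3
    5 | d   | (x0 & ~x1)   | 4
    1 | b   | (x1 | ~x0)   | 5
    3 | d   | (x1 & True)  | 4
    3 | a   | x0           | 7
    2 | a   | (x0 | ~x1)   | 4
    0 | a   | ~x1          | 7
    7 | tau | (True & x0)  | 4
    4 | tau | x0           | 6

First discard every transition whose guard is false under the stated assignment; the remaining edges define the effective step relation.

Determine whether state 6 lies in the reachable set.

Guard filter leaves 5 enabled edge(s).
Layer 0: {0}
Layer 1: {7}  now seen {0,7}
Reachable = {0,7}

Answer: UNREACHABLE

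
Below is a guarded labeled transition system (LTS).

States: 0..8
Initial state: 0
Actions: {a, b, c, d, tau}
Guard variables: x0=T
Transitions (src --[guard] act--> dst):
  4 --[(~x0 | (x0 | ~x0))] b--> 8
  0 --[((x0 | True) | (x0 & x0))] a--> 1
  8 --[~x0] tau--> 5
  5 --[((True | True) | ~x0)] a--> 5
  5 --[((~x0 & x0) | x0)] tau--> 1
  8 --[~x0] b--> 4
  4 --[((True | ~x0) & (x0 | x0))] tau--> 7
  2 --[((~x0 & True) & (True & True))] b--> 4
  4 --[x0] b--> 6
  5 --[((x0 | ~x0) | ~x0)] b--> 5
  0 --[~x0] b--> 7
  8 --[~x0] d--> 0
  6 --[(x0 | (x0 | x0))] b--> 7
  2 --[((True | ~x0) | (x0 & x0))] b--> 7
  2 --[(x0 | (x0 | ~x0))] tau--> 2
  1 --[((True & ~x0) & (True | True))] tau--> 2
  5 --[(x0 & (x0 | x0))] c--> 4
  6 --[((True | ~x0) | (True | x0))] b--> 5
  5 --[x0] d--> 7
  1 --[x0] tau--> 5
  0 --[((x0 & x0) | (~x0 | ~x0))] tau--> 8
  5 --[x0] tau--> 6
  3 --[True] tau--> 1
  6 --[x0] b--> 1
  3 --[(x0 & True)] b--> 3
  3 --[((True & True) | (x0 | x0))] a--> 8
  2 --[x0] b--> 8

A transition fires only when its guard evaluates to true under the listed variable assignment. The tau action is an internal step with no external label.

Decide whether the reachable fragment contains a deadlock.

Answer: DEADLOCK at state 7

Analysis:
R = {0,1,4,5,6,7,8}
  0: a→1  tau→8  [2 out]
  1: tau→5  [1 out]
  4: b→6  b→8  tau→7  [3 out]
  5: a→5  b→5  c→4  d→7  tau→1  tau→6  [6 out]
  6: b→1  b→5  b→7  [3 out]
  7: ∅  [STUCK]
  8: ∅  [STUCK]
witness 7: a·tau·d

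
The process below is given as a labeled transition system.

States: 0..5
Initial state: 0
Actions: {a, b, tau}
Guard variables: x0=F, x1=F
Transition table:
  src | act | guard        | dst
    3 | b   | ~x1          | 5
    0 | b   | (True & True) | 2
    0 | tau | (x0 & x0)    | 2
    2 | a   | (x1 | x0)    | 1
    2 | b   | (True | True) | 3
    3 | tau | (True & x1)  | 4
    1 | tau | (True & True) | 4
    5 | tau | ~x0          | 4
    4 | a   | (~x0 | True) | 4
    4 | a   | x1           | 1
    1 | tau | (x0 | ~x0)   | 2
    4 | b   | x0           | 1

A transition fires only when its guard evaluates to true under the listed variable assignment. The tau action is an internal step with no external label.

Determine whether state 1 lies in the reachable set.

Answer: UNREACHABLE

Analysis:
Guard filter leaves 7 enabled edge(s).
Layer 0: {0}
Layer 1: {2}  now seen {0,2}
Layer 2: {3}  now seen {0,2,3}
Layer 3: {5}  now seen {0,2,3,5}
Layer 4: {4}  now seen {0,2,3,4,5}
R = {0,2,3,4,5}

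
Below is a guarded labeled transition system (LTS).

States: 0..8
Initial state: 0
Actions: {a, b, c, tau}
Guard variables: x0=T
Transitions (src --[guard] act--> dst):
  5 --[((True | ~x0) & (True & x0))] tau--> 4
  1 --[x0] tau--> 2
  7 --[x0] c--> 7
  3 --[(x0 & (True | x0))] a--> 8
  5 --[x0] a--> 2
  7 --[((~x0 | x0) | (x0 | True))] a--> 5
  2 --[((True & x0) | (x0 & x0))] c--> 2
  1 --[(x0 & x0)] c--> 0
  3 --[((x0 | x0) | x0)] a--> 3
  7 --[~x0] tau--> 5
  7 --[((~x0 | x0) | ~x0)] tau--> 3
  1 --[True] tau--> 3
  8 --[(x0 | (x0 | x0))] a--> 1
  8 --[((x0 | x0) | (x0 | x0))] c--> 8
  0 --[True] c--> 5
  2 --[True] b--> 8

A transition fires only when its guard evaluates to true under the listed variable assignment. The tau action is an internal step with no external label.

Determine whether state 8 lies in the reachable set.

Answer: REACHABLE

Trace:
After dropping false guards: 15 live edges.
L0 = {0}
L1 = {5}  total {0,5}
L2 = {2,4}  total {0,2,4,5}
L3 = {8}  total {0,2,4,5,8}
L4 = {1}  total {0,1,2,4,5,8}
L5 = {3}  total {0,1,2,3,4,5,8}
Reach set: {0,1,2,3,4,5,8}
Path to 8: c·a·b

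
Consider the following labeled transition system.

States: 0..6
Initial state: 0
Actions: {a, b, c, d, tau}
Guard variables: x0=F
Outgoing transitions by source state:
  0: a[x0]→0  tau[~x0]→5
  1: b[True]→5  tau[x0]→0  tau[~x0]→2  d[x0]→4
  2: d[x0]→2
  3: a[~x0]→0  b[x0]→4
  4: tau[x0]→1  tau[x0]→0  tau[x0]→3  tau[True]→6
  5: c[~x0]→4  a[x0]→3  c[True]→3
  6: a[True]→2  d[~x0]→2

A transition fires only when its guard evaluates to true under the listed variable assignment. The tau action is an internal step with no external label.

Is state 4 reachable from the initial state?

Answer: REACHABLE

Trace:
Guard filter leaves 9 enabled edge(s).
Layer 0: {0}
Layer 1: {5}  total {0,5}
Layer 2: {3,4}  total {0,3,4,5}
Layer 3: {6}  total {0,3,4,5,6}
Layer 4: {2}  total {0,2,3,4,5,6}
R = {0,2,3,4,5,6}
Path to 4: tau·c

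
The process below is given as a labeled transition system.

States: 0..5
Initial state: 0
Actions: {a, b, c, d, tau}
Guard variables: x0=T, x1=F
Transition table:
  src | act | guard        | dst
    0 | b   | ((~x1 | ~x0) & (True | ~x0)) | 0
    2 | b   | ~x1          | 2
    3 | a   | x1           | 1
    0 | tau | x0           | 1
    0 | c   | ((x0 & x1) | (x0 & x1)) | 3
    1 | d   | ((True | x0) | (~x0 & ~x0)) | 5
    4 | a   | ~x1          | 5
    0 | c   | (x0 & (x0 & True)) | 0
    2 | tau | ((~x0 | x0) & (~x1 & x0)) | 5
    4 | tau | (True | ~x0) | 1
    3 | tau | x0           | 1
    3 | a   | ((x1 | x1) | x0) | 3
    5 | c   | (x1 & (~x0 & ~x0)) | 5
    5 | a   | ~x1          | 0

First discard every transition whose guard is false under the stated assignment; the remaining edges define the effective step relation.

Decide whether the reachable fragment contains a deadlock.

Answer: DEADLOCK-FREE

Working:
Reachable = {0,1,5}
  0: b→0  c→0  tau→1  [3 out]
  1: d→5  [1 out]
  5: a→0  [1 out]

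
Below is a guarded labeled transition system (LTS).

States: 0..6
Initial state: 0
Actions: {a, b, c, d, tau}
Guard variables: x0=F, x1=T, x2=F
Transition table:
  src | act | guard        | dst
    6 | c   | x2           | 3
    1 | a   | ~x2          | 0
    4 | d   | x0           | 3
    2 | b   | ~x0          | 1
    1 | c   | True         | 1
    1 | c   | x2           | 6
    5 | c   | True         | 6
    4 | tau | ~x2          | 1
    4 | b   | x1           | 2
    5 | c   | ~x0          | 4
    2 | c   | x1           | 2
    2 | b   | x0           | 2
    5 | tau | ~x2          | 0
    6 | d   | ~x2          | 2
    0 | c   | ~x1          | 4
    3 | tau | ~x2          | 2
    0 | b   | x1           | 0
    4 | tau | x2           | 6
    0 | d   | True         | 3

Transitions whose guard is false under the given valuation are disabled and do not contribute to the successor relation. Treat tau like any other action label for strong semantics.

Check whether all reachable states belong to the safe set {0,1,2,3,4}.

Answer: INVARIANT HOLDS

Analysis:
Safe = {0,1,2,3,4}
R = {0,1,2,3}
  0: safe
  1: safe
  2: safe
  3: safe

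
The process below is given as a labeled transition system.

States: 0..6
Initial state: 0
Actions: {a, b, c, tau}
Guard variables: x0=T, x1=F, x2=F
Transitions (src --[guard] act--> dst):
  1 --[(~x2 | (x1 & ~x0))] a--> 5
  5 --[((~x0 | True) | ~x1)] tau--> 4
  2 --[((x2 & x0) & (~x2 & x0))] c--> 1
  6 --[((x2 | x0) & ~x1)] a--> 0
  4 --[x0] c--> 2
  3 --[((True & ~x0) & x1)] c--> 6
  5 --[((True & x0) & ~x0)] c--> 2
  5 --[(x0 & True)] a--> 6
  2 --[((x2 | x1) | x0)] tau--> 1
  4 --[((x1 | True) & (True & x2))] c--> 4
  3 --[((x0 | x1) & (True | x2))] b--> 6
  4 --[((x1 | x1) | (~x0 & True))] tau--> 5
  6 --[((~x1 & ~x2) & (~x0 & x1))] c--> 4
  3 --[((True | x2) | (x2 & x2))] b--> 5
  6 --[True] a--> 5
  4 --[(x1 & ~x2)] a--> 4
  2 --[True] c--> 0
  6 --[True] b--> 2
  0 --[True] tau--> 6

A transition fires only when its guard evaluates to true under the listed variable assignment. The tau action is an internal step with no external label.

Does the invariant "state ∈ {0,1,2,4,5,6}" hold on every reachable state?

Answer: INVARIANT HOLDS

Working:
Safe = {0,1,2,4,5,6}
R = {0,1,2,4,5,6}
  0: ok
  1: ok
  2: ok
  4: ok
  5: ok
  6: ok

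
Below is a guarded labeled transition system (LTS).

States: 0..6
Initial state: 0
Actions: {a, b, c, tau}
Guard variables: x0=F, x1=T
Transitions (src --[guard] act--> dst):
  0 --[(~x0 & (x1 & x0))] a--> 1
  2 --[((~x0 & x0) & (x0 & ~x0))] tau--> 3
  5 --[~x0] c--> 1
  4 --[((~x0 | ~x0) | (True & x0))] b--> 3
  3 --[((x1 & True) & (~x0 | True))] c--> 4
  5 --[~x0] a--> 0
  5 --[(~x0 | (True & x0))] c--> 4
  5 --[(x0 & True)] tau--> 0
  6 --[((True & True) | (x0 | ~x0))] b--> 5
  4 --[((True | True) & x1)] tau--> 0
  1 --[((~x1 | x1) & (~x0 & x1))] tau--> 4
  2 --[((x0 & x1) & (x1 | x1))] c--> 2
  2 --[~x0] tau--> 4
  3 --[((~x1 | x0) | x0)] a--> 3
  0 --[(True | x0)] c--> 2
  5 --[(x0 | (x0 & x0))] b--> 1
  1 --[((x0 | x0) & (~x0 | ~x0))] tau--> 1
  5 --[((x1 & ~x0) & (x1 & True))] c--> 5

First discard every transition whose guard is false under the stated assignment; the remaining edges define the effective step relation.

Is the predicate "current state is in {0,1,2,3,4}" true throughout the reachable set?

Safe = {0,1,2,3,4}
Reachable = {0,2,3,4}
  0: safe
  2: safe
  3: safe
  4: safe

Answer: INVARIANT HOLDS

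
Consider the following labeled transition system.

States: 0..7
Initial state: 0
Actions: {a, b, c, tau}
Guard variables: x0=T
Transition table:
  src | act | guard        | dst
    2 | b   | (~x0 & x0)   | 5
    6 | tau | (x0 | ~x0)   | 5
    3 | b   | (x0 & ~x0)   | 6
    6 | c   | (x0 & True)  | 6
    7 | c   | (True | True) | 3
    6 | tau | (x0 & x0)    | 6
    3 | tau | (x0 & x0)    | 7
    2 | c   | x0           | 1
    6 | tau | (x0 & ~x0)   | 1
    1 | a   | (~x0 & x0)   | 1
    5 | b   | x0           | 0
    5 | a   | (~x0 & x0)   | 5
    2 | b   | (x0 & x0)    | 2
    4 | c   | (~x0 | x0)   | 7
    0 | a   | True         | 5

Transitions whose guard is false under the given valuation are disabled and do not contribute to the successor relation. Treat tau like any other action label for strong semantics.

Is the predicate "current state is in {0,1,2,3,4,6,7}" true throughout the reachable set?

Answer: INVARIANT VIOLATED at state 5

Working:
Allowed set {0,1,2,3,4,6,7}
Reachable = {0,5}
  0: ✓
  5: ✗ unsafe
witness against invariant: a → 5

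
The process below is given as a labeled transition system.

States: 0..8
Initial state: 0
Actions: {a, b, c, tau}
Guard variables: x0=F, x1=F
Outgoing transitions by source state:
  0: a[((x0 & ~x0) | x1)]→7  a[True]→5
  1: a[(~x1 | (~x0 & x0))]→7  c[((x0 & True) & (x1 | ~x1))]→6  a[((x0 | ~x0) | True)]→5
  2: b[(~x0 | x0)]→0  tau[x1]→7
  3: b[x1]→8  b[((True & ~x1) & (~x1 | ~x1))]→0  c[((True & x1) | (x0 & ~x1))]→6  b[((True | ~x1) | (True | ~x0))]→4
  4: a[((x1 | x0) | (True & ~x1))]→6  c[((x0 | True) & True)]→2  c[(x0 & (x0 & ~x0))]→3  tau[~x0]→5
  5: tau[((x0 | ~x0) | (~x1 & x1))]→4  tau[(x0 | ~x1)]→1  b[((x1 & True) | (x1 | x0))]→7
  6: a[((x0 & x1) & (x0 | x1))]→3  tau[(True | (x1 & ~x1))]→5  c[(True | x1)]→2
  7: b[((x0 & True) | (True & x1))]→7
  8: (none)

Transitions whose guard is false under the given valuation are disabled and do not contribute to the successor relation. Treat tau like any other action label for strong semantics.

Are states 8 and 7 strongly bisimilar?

Refine partition for ~:
  round 0: {{0,1,2,3,4,5,6,7,8}}
  round 1: {{0,1},{2,3},{4},{5},{6},{7,8}}
  round 2: {{0},{1},{2},{3},{4},{5},{6},{7,8}}
Fixed point at round 3; 8 class(es).
[8]={7,8}  [7]={7,8}

Answer: BISIMILAR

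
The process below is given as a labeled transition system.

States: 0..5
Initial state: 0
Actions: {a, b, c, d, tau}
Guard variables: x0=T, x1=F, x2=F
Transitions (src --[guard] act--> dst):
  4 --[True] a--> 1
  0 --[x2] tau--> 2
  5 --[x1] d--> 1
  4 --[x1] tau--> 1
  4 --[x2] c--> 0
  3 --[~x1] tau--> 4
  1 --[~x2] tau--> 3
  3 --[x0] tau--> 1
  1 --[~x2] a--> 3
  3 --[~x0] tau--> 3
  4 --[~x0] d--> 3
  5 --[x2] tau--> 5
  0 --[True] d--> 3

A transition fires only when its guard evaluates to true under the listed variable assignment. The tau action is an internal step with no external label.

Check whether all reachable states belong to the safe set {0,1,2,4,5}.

Answer: INVARIANT VIOLATED at state 3

Working:
Allowed set {0,1,2,4,5}
Reachable = {0,1,3,4}
  0: ok
  1: ok
  3: ✗ unsafe
  4: ok
reach 3 via d — violates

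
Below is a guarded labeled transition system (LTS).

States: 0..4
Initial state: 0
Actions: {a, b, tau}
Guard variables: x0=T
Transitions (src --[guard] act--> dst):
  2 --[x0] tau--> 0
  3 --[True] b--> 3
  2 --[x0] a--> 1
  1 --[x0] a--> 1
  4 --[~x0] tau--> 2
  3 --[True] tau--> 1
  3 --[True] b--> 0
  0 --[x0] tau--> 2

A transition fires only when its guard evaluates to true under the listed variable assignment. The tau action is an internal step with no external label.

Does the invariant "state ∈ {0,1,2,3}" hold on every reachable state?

Answer: INVARIANT HOLDS

Trace:
Safe = {0,1,2,3}
Reach set: {0,1,2}
  0: ✓
  1: ✓
  2: ✓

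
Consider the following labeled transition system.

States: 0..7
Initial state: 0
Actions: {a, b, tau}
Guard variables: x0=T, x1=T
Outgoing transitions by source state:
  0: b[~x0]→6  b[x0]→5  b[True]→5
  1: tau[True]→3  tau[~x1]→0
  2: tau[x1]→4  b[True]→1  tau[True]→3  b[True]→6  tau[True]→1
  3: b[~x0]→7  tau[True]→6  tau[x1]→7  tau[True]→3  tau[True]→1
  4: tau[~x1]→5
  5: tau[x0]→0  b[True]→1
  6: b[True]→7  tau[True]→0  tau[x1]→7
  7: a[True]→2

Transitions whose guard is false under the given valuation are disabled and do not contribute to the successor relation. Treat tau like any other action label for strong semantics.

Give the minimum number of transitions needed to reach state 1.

Answer: 2

Trace:
Breadth-first toward 1:
  depth 0: {0}
  depth 1: {5}
  depth 2: {1}
first hit 1 at d=2 via b·b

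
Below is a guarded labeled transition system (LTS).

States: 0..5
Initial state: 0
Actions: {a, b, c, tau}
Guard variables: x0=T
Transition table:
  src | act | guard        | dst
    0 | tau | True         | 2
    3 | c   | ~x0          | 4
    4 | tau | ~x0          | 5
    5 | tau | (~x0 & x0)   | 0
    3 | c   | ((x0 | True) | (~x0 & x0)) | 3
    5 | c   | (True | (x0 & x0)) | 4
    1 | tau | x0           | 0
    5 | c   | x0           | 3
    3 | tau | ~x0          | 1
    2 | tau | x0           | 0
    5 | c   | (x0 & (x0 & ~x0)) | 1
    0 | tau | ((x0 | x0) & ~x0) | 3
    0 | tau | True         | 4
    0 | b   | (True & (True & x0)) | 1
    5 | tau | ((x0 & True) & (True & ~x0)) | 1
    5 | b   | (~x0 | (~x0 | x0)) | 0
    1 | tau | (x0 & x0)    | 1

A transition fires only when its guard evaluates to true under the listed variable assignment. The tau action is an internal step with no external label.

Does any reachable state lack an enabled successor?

Answer: DEADLOCK at state 4

Working:
Reach set: {0,1,2,4}
  0: b→1  tau→2  tau→4  [3 out]
  1: tau→0  tau→1  [2 out]
  2: tau→0  [1 out]
  4: ∅  [STUCK]
witness 4: tau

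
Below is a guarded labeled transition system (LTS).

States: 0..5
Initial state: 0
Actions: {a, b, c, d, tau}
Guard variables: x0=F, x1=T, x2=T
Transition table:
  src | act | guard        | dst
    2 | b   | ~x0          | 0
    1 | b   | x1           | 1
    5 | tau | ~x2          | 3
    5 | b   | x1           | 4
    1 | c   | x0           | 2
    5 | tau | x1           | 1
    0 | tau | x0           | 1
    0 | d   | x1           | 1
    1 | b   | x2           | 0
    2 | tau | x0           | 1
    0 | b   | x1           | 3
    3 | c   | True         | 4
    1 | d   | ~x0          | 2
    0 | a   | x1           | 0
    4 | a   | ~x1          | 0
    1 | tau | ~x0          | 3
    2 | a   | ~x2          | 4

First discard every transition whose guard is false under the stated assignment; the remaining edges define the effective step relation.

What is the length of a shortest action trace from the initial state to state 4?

Layered search for 4:
  depth 0: {0}
  depth 1: {1,3}
  depth 2: {2,4}
4 enters at depth 2; path b·c

Answer: 2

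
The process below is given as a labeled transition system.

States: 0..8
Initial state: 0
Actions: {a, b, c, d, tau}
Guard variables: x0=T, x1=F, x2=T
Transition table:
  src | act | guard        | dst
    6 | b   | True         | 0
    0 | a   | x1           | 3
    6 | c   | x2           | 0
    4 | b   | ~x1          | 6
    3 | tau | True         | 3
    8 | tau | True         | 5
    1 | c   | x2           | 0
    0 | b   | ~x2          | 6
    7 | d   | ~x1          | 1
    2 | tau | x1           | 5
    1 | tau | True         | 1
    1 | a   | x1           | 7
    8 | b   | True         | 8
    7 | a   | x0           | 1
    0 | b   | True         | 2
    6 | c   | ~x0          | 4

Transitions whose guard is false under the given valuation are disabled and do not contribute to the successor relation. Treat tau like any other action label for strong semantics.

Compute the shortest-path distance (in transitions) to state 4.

Answer: UNREACHABLE

Trace:
Breadth-first toward 4:
  Layer 0: {0}
  Layer 1: {2}
4 never appears.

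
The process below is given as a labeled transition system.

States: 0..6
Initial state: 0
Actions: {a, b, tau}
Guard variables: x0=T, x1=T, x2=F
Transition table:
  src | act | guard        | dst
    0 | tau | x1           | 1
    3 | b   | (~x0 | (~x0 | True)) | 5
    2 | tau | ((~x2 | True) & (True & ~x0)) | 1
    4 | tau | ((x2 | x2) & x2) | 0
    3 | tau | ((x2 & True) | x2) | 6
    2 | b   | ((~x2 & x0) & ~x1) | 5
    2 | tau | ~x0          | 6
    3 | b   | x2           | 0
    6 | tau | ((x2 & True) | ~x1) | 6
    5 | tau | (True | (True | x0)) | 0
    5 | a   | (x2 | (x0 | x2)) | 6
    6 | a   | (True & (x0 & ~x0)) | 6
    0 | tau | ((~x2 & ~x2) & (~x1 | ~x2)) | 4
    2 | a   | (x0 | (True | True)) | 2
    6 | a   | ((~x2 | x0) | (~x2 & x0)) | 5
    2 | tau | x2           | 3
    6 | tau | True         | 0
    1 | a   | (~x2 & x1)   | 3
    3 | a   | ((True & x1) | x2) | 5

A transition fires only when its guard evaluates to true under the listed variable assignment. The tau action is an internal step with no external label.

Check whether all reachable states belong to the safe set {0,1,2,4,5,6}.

Answer: INVARIANT VIOLATED at state 3

Analysis:
Safe = {0,1,2,4,5,6}
Reachable = {0,1,3,4,5,6}
  0: ✓
  1: ✓
  3: outside
  4: ✓
  5: ✓
  6: ✓
counterexample path to 3: tau·a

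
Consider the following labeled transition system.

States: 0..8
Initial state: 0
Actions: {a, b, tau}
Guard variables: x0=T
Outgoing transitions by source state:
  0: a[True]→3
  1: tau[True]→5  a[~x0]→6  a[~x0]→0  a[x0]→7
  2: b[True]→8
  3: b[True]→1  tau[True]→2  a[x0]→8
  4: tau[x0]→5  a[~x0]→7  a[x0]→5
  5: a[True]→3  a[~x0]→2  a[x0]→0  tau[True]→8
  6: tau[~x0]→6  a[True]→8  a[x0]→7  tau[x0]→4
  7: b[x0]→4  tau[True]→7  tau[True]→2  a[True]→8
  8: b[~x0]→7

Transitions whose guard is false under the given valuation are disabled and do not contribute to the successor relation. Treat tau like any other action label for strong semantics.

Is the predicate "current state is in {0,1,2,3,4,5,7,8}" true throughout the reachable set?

Answer: INVARIANT HOLDS

Analysis:
Safe = {0,1,2,3,4,5,7,8}
Reachable = {0,1,2,3,4,5,7,8}
  0: ok
  1: ok
  2: ok
  3: ok
  4: ok
  5: ok
  7: ok
  8: ok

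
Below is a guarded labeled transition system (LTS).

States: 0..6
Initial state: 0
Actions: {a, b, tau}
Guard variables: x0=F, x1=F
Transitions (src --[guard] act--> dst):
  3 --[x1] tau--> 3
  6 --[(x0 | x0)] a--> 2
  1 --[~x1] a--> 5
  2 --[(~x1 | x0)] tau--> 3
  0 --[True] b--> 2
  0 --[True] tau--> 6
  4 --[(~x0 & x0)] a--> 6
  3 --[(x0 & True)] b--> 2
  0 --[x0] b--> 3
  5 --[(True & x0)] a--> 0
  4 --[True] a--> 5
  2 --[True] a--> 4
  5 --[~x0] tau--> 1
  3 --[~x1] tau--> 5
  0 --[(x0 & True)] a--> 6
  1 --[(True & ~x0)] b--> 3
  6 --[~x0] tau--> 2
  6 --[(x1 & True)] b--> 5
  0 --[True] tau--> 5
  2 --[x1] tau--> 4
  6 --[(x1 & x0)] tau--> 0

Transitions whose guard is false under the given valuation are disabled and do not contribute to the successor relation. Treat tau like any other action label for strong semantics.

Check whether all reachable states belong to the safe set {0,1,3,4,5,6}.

Allowed set {0,1,3,4,5,6}
R = {0,1,2,3,4,5,6}
  0: ok
  1: ok
  2: outside
  3: ok
  4: ok
  5: ok
  6: ok
counterexample path to 2: b

Answer: INVARIANT VIOLATED at state 2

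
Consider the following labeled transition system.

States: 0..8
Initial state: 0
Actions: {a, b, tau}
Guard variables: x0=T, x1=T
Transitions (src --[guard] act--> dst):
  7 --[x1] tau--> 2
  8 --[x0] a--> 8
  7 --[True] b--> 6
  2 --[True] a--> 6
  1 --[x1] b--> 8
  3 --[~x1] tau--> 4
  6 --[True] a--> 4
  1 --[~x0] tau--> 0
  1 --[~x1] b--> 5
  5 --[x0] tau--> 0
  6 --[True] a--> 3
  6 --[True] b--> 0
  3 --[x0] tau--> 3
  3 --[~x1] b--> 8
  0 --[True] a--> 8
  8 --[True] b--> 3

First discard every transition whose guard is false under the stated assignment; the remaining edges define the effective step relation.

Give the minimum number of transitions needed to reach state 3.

BFS to 3:
  L0 = {0}
  L1 = {8}
  L2 = {3}
3 enters at depth 2; path a·b

Answer: 2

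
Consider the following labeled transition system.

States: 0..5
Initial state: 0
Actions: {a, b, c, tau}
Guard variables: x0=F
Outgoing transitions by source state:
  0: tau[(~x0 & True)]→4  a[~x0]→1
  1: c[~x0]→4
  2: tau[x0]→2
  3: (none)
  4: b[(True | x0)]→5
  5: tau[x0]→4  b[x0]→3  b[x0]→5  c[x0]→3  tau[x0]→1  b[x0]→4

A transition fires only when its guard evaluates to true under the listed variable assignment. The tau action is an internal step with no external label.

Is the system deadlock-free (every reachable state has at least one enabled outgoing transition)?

Answer: DEADLOCK at state 5

Analysis:
R = {0,1,4,5}
  0: a→1  tau→4  [2 out]
  1: c→4  [1 out]
  4: b→5  [1 out]
  5: ∅  [no exit]
trace reaching 5: tau·b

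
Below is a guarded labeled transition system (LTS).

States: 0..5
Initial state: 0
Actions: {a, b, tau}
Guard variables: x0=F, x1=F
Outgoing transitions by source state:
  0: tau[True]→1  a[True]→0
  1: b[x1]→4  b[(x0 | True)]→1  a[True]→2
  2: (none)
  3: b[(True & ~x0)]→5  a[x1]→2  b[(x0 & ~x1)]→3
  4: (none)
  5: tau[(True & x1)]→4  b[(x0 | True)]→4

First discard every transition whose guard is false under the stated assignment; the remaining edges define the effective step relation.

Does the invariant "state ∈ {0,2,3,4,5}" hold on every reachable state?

Allowed set {0,2,3,4,5}
Reach set: {0,1,2}
  0: ✓
  1: outside
  2: ✓
counterexample path to 1: tau

Answer: INVARIANT VIOLATED at state 1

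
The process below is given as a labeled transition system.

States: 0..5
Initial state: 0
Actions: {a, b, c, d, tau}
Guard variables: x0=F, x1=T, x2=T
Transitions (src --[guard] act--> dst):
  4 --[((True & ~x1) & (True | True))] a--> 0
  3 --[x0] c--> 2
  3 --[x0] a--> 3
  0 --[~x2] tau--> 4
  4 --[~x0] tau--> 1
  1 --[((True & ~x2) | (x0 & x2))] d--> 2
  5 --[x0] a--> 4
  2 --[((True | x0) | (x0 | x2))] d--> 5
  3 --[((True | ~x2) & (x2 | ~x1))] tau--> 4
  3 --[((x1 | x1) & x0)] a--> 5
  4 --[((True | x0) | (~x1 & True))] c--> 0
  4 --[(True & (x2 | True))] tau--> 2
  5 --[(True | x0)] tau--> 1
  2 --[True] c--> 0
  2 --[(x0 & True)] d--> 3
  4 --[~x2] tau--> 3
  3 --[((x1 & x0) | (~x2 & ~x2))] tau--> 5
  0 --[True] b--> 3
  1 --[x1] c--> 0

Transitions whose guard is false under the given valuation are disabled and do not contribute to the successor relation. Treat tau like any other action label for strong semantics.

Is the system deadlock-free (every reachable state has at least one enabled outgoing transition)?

Reach set: {0,1,2,3,4,5}
  0: b→3  [1 out]
  1: c→0  [1 out]
  2: c→0  d→5  [2 out]
  3: tau→4  [1 out]
  4: c→0  tau→1  tau→2  [3 out]
  5: tau→1  [1 out]

Answer: DEADLOCK-FREE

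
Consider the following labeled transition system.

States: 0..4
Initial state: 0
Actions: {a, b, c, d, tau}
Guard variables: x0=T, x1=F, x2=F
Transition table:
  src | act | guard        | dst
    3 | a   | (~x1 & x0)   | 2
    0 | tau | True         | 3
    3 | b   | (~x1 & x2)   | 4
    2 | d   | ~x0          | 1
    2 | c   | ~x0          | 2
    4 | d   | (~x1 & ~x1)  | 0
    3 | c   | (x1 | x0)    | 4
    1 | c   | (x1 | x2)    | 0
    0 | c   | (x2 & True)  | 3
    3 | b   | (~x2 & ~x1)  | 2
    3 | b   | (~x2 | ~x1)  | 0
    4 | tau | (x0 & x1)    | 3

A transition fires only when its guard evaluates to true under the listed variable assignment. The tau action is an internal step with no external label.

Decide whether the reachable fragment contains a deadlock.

Answer: DEADLOCK at state 2

Analysis:
Reachable = {0,2,3,4}
  0: tau→3  [1 out]
  2: ∅  [no exit]
  3: a→2  b→0  b→2  c→4  [4 out]
  4: d→0  [1 out]
witness 2: tau·a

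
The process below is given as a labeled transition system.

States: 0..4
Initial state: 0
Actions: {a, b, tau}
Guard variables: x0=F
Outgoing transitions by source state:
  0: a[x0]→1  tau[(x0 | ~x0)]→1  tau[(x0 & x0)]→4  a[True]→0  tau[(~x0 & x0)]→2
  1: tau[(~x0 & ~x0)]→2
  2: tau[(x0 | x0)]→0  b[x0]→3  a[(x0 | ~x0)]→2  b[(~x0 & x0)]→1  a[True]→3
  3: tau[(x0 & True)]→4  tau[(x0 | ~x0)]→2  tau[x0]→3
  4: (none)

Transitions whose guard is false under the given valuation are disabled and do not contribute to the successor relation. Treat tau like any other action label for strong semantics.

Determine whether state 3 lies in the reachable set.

After dropping false guards: 6 live edges.
L0 = {0}
L1 = {1}  total {0,1}
L2 = {2}  total {0,1,2}
L3 = {3}  total {0,1,2,3}
Reachable = {0,1,2,3}
trace reaching 3: tau·tau·a

Answer: REACHABLE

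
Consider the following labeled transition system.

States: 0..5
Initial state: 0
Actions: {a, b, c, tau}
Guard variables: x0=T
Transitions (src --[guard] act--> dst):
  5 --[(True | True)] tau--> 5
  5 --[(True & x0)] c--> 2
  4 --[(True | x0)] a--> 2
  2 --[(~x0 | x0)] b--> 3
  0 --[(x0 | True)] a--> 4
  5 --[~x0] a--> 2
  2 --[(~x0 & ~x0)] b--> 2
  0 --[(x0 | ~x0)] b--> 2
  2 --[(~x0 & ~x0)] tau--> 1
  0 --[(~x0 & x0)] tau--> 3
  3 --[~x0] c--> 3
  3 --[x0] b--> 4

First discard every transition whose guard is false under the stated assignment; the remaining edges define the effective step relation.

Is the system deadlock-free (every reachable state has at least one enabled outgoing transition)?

Answer: DEADLOCK-FREE

Trace:
Reach set: {0,2,3,4}
  0: a→4  b→2  [deg 2]
  2: b→3  [deg 1]
  3: b→4  [deg 1]
  4: a→2  [deg 1]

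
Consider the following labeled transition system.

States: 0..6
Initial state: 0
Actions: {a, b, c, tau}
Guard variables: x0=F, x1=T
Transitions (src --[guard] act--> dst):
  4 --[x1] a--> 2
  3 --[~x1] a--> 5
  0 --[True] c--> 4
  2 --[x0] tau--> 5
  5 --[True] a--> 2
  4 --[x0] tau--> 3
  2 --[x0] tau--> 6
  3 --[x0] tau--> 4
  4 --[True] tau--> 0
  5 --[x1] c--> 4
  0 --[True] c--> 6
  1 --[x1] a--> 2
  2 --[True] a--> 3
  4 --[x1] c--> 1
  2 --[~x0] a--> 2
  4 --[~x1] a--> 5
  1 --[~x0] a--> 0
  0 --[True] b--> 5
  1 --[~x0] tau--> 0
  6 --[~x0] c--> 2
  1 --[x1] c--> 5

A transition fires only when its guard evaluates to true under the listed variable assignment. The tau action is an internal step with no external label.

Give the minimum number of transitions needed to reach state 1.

Answer: 2

Working:
BFS to 1:
  depth 0: {0}
  depth 1: {4,5,6}
  depth 2: {1,2}
1 enters at depth 2; path c·c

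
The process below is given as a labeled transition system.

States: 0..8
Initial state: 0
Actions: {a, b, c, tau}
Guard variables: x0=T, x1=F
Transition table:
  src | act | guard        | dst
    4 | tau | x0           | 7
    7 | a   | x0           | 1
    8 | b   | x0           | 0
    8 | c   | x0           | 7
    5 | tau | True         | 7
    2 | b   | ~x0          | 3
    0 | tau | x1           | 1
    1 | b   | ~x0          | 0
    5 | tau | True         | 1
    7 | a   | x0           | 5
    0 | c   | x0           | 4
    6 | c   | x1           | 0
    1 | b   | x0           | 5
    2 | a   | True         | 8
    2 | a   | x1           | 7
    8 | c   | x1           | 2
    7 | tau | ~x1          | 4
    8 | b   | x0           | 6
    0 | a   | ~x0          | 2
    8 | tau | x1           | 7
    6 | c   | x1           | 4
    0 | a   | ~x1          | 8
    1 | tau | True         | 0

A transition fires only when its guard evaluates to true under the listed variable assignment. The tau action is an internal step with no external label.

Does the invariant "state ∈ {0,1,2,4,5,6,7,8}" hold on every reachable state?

Inv-set: {0,1,2,4,5,6,7,8}
R = {0,1,4,5,6,7,8}
  0: ok
  1: ok
  4: ok
  5: ok
  6: ok
  7: ok
  8: ok

Answer: INVARIANT HOLDS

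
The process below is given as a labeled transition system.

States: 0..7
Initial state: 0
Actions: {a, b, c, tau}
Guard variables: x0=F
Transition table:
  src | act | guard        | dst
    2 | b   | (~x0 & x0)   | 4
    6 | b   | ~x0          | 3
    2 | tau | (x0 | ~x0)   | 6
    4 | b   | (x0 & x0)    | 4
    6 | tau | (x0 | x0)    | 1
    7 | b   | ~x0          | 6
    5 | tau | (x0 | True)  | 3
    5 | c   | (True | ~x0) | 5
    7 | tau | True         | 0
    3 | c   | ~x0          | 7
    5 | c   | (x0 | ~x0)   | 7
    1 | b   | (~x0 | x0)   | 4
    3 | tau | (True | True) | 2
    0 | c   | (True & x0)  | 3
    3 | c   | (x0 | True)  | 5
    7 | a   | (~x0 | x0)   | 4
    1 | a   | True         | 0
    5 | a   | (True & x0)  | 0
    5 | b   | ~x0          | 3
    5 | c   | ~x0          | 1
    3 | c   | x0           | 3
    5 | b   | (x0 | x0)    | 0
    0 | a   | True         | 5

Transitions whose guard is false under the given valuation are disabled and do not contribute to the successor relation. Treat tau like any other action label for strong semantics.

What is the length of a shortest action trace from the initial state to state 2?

Breadth-first toward 2:
  Layer 0: {0}
  Layer 1: {5}
  Layer 2: {1,3,7}
  Layer 3: {2,4,6}
depth(2)=3, e.g. a·b·tau

Answer: 3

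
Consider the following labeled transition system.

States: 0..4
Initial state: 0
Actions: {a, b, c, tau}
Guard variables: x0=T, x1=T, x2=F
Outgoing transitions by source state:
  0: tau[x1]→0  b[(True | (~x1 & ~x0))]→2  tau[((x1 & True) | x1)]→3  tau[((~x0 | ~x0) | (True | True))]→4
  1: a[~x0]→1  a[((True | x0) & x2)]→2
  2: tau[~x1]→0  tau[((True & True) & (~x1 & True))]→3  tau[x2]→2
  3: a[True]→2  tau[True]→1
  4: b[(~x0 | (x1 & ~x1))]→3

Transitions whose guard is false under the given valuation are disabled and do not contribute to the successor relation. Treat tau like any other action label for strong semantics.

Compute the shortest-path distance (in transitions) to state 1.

Answer: 2

Trace:
Layered search for 1:
  depth 0: {0}
  depth 1: {2,3,4}
  depth 2: {1}
1 enters at depth 2; path tau·tau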